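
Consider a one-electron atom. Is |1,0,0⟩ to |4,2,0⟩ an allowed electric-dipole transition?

Δl = 2 − 0 = +2; the E1 rule Δl = ±1 is fails.
m_l: 0 → 0 (Δm_l = +0). |Δm_l| ≤ 1 ok.
The transition is electric-dipole forbidden.

forbidden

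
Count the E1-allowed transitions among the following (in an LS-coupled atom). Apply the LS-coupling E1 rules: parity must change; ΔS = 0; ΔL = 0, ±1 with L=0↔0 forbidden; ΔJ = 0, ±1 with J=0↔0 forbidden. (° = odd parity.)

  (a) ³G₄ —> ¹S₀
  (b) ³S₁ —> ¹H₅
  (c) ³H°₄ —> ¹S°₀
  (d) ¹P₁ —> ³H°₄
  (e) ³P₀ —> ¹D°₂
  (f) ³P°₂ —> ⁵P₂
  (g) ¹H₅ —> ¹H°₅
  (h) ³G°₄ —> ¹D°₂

(a) forbidden (parity, ΔS, ΔL, ΔJ fail)
(b) forbidden (parity, ΔS, ΔL, ΔJ fail)
(c) forbidden (parity, ΔS, ΔL, ΔJ fail)
(d) forbidden (ΔS, ΔL, ΔJ fail)
(e) forbidden (ΔS, ΔJ fail)
(f) forbidden (ΔS fails)
(g) allowed
(h) forbidden (parity, ΔS, ΔL, ΔJ fail)
Total allowed: 1 of 8.

1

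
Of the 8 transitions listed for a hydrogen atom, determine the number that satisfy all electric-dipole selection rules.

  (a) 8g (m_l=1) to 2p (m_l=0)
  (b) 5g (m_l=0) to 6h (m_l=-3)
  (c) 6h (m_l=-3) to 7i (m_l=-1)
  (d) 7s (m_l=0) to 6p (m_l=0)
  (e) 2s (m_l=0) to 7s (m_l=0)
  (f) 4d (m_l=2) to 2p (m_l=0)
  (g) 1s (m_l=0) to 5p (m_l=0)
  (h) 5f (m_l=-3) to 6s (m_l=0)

(a) forbidden — Δl = -3 (E1 requires Δl = ±1)
(b) forbidden — Δm_l = -3 (E1 requires Δm_l = 0, ±1)
(c) forbidden — Δm_l = +2 (E1 requires Δm_l = 0, ±1)
(d) allowed
(e) forbidden — Δl = +0 (E1 requires Δl = ±1)
(f) forbidden — Δm_l = -2 (E1 requires Δm_l = 0, ±1)
(g) allowed
(h) forbidden — Δl = -3 (E1 requires Δl = ±1); Δm_l = +3 (E1 requires Δm_l = 0, ±1)
Total allowed: 2 of 8.

2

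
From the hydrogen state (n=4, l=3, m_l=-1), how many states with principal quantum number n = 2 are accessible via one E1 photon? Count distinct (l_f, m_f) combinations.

0

E1 requires l_f ∈ {2, 4}, but neither lies in [0, 1], so no final state is reachable.
Total: 0.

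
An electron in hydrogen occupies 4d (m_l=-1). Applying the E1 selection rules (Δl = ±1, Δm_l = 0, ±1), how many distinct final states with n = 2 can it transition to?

2

E1 requires Δl = ±1, so l_f ∈ {1, 3}; with 0 ≤ l_f ≤ n_f−1 = 1, the allowed l_f values are {1}.
For l_f = 1: m_f ∈ {m_i−1, m_i, m_i+1} ∩ [−1, 1] = {-1, 0} → 2 states.
Total: 2.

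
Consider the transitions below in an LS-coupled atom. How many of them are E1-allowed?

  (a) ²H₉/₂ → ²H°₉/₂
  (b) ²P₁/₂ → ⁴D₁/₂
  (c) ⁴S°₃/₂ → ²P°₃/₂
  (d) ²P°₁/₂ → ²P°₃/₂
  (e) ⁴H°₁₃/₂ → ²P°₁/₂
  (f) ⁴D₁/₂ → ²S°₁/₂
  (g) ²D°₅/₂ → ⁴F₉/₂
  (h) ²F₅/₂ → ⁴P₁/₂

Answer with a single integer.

(a) allowed
(b) forbidden (parity, ΔS fail)
(c) forbidden (parity, ΔS fail)
(d) forbidden (parity fails)
(e) forbidden (parity, ΔS, ΔL, ΔJ fail)
(f) forbidden (ΔS, ΔL fail)
(g) forbidden (ΔS, ΔJ fail)
(h) forbidden (parity, ΔS, ΔL, ΔJ fail)
Total allowed: 1 of 8.

1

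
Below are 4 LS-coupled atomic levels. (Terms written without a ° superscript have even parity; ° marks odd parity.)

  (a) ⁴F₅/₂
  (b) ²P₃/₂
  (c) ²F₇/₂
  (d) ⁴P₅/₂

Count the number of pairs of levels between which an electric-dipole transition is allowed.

(a)–(b): forbidden (parity, ΔS, ΔL).
(a)–(c): forbidden (parity, ΔS).
(a)–(d): forbidden (parity, ΔL).
(b)–(c): forbidden (parity, ΔL, ΔJ).
(b)–(d): forbidden (parity, ΔS).
(c)–(d): forbidden (parity, ΔS, ΔL).
Allowed pairs: 0 of 6.

0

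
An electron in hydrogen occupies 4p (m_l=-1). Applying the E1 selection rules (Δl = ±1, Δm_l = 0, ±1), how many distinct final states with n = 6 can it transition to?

E1 requires Δl = ±1, so l_f ∈ {0, 2}; with 0 ≤ l_f ≤ n_f−1 = 5, the allowed l_f values are {0, 2}.
For l_f = 0: m_f ∈ {m_i−1, m_i, m_i+1} ∩ [−0, 0] = {0} → 1 state.
For l_f = 2: m_f ∈ {m_i−1, m_i, m_i+1} ∩ [−2, 2] = {-2, -1, 0} → 3 states.
Total: 4.

4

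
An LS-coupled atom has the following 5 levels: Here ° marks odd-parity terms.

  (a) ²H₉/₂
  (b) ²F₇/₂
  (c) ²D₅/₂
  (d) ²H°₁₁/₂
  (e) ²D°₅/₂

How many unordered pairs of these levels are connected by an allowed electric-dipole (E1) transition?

3

(a)–(b): forbidden (parity, ΔL).
(a)–(c): forbidden (parity, ΔL, ΔJ).
(a)–(d): allowed.
(a)–(e): forbidden (ΔL, ΔJ).
(b)–(c): forbidden (parity).
(b)–(d): forbidden (ΔL, ΔJ).
(b)–(e): allowed.
(c)–(d): forbidden (ΔL, ΔJ).
(c)–(e): allowed.
(d)–(e): forbidden (parity, ΔL, ΔJ).
Allowed pairs: 3 of 10.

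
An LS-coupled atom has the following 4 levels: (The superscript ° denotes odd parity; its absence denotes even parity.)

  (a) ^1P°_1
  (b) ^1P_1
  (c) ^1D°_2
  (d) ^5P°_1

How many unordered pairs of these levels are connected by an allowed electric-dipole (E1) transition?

2

(a)–(b): allowed.
(a)–(c): forbidden (parity).
(a)–(d): forbidden (parity, ΔS).
(b)–(c): allowed.
(b)–(d): forbidden (ΔS).
(c)–(d): forbidden (parity, ΔS).
Allowed pairs: 2 of 6.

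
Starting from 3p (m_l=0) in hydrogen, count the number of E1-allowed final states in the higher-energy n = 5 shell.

4

E1 requires Δl = ±1, so l_f ∈ {0, 2}; with 0 ≤ l_f ≤ n_f−1 = 4, the allowed l_f values are {0, 2}.
For l_f = 0: m_f ∈ {m_i−1, m_i, m_i+1} ∩ [−0, 0] = {0} → 1 state.
For l_f = 2: m_f ∈ {m_i−1, m_i, m_i+1} ∩ [−2, 2] = {-1, 0, 1} → 3 states.
Total: 4.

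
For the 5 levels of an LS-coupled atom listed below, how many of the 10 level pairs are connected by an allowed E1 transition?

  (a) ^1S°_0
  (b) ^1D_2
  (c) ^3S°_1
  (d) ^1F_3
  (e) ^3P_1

1

(a)–(b): forbidden (ΔL, ΔJ).
(a)–(c): forbidden (parity, ΔS, ΔL).
(a)–(d): forbidden (ΔL, ΔJ).
(a)–(e): forbidden (ΔS).
(b)–(c): forbidden (ΔS, ΔL).
(b)–(d): forbidden (parity).
(b)–(e): forbidden (parity, ΔS).
(c)–(d): forbidden (ΔS, ΔL, ΔJ).
(c)–(e): allowed.
(d)–(e): forbidden (parity, ΔS, ΔL, ΔJ).
Allowed pairs: 1 of 10.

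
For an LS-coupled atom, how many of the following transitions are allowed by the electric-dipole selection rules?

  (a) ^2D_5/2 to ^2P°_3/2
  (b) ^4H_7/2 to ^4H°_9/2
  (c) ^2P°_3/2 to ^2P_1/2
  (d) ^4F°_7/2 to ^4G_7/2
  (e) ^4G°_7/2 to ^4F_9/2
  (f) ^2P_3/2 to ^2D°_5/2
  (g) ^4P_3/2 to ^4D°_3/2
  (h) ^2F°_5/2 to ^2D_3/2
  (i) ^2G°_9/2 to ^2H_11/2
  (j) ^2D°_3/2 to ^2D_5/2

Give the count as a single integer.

10

(a) allowed
(b) allowed
(c) allowed
(d) allowed
(e) allowed
(f) allowed
(g) allowed
(h) allowed
(i) allowed
(j) allowed
Total allowed: 10 of 10.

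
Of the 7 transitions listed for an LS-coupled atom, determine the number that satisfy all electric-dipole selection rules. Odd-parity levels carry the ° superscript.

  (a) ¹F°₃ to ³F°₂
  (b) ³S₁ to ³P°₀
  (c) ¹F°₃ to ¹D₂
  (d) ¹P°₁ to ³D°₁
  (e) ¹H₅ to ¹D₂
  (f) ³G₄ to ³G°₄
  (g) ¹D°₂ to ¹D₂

4

(a) forbidden (parity, ΔS fail)
(b) allowed
(c) allowed
(d) forbidden (parity, ΔS fail)
(e) forbidden (parity, ΔL, ΔJ fail)
(f) allowed
(g) allowed
Total allowed: 4 of 7.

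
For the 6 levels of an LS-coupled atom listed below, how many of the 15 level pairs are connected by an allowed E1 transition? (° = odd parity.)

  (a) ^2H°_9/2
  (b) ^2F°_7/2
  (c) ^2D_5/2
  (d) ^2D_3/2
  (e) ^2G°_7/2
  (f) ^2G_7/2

(a)–(b): forbidden (parity, ΔL).
(a)–(c): forbidden (ΔL, ΔJ).
(a)–(d): forbidden (ΔL, ΔJ).
(a)–(e): forbidden (parity).
(a)–(f): allowed.
(b)–(c): allowed.
(b)–(d): forbidden (ΔJ).
(b)–(e): forbidden (parity).
(b)–(f): allowed.
(c)–(d): forbidden (parity).
(c)–(e): forbidden (ΔL).
(c)–(f): forbidden (parity, ΔL).
(d)–(e): forbidden (ΔL, ΔJ).
(d)–(f): forbidden (parity, ΔL, ΔJ).
(e)–(f): allowed.
Allowed pairs: 4 of 15.

4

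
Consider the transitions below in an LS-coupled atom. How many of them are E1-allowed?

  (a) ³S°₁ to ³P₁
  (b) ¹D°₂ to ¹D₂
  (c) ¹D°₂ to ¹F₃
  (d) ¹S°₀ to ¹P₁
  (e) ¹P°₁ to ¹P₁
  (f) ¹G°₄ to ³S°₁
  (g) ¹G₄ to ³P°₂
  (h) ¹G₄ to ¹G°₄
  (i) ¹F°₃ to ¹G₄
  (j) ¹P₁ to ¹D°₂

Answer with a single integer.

(a) allowed
(b) allowed
(c) allowed
(d) allowed
(e) allowed
(f) forbidden (parity, ΔS, ΔL, ΔJ fail)
(g) forbidden (ΔS, ΔL, ΔJ fail)
(h) allowed
(i) allowed
(j) allowed
Total allowed: 8 of 10.

8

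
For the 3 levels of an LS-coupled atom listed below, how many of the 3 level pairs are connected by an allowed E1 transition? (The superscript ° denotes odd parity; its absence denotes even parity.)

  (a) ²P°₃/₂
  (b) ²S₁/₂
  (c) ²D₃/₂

2

(a)–(b): allowed.
(a)–(c): allowed.
(b)–(c): forbidden (parity, ΔL).
Allowed pairs: 2 of 3.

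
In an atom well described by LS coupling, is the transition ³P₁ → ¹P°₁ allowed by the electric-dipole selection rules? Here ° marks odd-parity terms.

Parity must change: even → odd — satisfied.
ΔJ = 0, ±1 (not J=0↔0): J: 1 → 1, ΔJ = +0 — satisfied.
ΔL = 0, ±1 (not L=0↔0): L: 1 → 1, ΔL = +0 — satisfied.
ΔS = 0: S: 1 → 0 — violated.
Rule(s) violated: ΔS.

forbidden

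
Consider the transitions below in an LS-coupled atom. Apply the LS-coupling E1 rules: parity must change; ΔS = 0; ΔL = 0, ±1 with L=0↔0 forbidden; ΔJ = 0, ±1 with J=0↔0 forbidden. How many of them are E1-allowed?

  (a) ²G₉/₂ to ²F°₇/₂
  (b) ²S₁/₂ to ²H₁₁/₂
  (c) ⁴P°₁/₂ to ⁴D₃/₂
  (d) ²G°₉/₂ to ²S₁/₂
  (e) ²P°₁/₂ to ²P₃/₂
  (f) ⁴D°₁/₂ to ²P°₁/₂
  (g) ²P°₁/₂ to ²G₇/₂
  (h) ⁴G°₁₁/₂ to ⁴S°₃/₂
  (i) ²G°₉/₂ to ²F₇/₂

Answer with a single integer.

(a) allowed
(b) forbidden (parity, ΔL, ΔJ fail)
(c) allowed
(d) forbidden (ΔL, ΔJ fail)
(e) allowed
(f) forbidden (parity, ΔS fail)
(g) forbidden (ΔL, ΔJ fail)
(h) forbidden (parity, ΔL, ΔJ fail)
(i) allowed
Total allowed: 4 of 9.

4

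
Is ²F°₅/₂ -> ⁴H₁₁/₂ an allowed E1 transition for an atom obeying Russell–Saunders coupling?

forbidden

Reading off the term symbols: S 1/2→3/2, L 3→5, J 5/2→11/2, parity odd→even.
Parity must change: odd → even — ok.
ΔS = 0: S: 1/2 → 3/2 — fails.
ΔL = 0, ±1 (not L=0↔0): L: 3 → 5, ΔL = +2 — fails.
ΔJ = 0, ±1 (not J=0↔0): J: 5/2 → 11/2, ΔJ = +3 — fails.
Rule(s) violated: ΔS, ΔL, ΔJ.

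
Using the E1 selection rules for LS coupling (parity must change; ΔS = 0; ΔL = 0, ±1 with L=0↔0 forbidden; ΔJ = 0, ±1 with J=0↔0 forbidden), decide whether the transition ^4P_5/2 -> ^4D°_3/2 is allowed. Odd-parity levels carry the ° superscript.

allowed

Parity must change: even → odd — satisfied.
ΔS = 0: S: 3/2 → 3/2 — satisfied.
ΔL = 0, ±1 (not L=0↔0): L: 1 → 2, ΔL = +1 — satisfied.
ΔJ = 0, ±1 (not J=0↔0): J: 5/2 → 3/2, ΔJ = -1 — satisfied.
All four E1 rules are satisfied.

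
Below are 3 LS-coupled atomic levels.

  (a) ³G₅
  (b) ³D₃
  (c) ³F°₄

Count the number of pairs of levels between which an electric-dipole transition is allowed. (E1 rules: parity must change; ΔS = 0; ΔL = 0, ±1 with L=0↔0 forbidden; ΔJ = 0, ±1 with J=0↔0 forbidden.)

(a)–(b): forbidden (parity, ΔL, ΔJ).
(a)–(c): allowed.
(b)–(c): allowed.
Allowed pairs: 2 of 3.

2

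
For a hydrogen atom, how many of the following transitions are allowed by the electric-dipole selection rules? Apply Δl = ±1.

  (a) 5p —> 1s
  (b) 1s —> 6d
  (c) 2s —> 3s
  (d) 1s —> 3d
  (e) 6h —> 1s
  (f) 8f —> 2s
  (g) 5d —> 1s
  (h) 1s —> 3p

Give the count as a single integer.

(a) allowed
(b) forbidden — Δl = +2 (E1 requires Δl = ±1)
(c) forbidden — Δl = +0 (E1 requires Δl = ±1)
(d) forbidden — Δl = +2 (E1 requires Δl = ±1)
(e) forbidden — Δl = -5 (E1 requires Δl = ±1)
(f) forbidden — Δl = -3 (E1 requires Δl = ±1)
(g) forbidden — Δl = -2 (E1 requires Δl = ±1)
(h) allowed
Total allowed: 2 of 8.

2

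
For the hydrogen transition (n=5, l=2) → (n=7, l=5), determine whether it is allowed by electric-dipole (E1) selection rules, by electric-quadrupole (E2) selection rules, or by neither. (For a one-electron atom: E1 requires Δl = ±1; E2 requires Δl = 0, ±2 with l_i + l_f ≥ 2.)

neither

Δl = 5 − 2 = +3; l_i + l_f = 7.
E1 (Δl = ±1): not satisfied.
E2 (Δl = 0,±2, l_i+l_f ≥ 2): not satisfied.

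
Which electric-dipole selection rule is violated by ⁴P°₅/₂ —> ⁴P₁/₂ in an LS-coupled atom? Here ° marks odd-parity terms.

the ΔJ = 0, ±1 rule

Reading off the term symbols: S 3/2→3/2, L 1→1, J 5/2→1/2, parity odd→even.
Parity must change: odd → even — ✓.
ΔS = 0: S: 3/2 → 3/2 — ✓.
ΔL = 0, ±1 (not L=0↔0): L: 1 → 1, ΔL = +0 — ✓.
ΔJ = 0, ±1 (not J=0↔0): J: 5/2 → 1/2, ΔJ = -2 — ✗.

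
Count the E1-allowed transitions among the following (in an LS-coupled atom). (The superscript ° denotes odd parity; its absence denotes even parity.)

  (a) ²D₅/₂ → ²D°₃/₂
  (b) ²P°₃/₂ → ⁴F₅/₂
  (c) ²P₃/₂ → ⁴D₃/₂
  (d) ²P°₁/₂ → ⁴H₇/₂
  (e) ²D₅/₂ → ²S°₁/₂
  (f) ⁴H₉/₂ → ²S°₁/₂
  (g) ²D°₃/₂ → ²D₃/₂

(a) allowed
(b) forbidden (ΔS, ΔL fail)
(c) forbidden (parity, ΔS fail)
(d) forbidden (ΔS, ΔL, ΔJ fail)
(e) forbidden (ΔL, ΔJ fail)
(f) forbidden (ΔS, ΔL, ΔJ fail)
(g) allowed
Total allowed: 2 of 7.

2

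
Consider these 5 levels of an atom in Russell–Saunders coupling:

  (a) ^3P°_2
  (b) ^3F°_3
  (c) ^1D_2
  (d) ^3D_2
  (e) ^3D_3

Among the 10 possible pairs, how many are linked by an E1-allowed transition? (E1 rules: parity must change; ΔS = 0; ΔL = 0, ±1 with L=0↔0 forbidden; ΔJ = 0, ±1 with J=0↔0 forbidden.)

(a)–(b): forbidden (parity, ΔL).
(a)–(c): forbidden (ΔS).
(a)–(d): allowed.
(a)–(e): allowed.
(b)–(c): forbidden (ΔS).
(b)–(d): allowed.
(b)–(e): allowed.
(c)–(d): forbidden (parity, ΔS).
(c)–(e): forbidden (parity, ΔS).
(d)–(e): forbidden (parity).
Allowed pairs: 4 of 10.

4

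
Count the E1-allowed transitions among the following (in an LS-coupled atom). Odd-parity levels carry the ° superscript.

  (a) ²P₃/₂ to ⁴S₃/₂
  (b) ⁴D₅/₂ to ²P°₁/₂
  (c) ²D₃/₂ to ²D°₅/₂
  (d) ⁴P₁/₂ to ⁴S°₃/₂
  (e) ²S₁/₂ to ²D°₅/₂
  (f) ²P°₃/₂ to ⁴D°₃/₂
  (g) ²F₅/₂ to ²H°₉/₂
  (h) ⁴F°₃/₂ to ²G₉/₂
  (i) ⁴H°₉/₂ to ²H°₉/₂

(a) forbidden (parity, ΔS fail)
(b) forbidden (ΔS, ΔJ fail)
(c) allowed
(d) allowed
(e) forbidden (ΔL, ΔJ fail)
(f) forbidden (parity, ΔS fail)
(g) forbidden (ΔL, ΔJ fail)
(h) forbidden (ΔS, ΔJ fail)
(i) forbidden (parity, ΔS fail)
Total allowed: 2 of 9.

2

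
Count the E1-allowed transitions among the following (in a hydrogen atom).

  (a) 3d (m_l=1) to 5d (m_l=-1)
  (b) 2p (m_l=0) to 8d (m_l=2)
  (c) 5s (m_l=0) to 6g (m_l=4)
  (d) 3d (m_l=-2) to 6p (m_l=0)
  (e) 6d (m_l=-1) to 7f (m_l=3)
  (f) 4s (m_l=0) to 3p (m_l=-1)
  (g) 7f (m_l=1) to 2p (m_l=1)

(a) forbidden — Δl = +0 (E1 requires Δl = ±1); Δm_l = -2 (E1 requires Δm_l = 0, ±1)
(b) forbidden — Δm_l = +2 (E1 requires Δm_l = 0, ±1)
(c) forbidden — Δl = +4 (E1 requires Δl = ±1); Δm_l = +4 (E1 requires Δm_l = 0, ±1)
(d) forbidden — Δm_l = +2 (E1 requires Δm_l = 0, ±1)
(e) forbidden — Δm_l = +4 (E1 requires Δm_l = 0, ±1)
(f) allowed
(g) forbidden — Δl = -2 (E1 requires Δl = ±1)
Total allowed: 1 of 7.

1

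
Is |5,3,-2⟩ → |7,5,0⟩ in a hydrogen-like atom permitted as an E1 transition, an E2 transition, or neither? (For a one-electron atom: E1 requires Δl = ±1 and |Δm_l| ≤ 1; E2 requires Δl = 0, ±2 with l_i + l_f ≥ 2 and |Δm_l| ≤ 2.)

Δl = 5 − 3 = +2; l_i + l_f = 8.
Δm_l = +2.
E1 (Δl = ±1, |Δm_l| ≤ 1): not satisfied.
E2 (Δl = 0,±2, l_i+l_f ≥ 2, |Δm_l| ≤ 2): satisfied.

E2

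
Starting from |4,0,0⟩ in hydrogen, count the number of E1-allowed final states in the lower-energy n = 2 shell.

E1 requires Δl = ±1, so l_f ∈ {-1, 1}; with 0 ≤ l_f ≤ n_f−1 = 1, the allowed l_f values are {1}.
For l_f = 1: m_f ∈ {m_i−1, m_i, m_i+1} ∩ [−1, 1] = {-1, 0, 1} → 3 states.
Total: 3.

3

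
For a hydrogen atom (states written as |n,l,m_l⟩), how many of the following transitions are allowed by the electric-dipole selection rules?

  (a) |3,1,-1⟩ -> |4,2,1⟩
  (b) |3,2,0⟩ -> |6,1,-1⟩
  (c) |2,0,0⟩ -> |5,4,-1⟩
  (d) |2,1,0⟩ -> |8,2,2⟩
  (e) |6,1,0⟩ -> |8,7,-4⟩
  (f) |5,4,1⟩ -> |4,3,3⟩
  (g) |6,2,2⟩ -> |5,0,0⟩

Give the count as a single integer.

(a) forbidden — Δm_l = +2 (E1 requires Δm_l = 0, ±1)
(b) allowed
(c) forbidden — Δl = +4 (E1 requires Δl = ±1)
(d) forbidden — Δm_l = +2 (E1 requires Δm_l = 0, ±1)
(e) forbidden — Δl = +6 (E1 requires Δl = ±1); Δm_l = -4 (E1 requires Δm_l = 0, ±1)
(f) forbidden — Δm_l = +2 (E1 requires Δm_l = 0, ±1)
(g) forbidden — Δl = -2 (E1 requires Δl = ±1); Δm_l = -2 (E1 requires Δm_l = 0, ±1)
Total allowed: 1 of 7.

1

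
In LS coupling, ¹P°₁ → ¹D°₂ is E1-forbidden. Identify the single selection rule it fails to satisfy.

parity

Initial level: S=0, L=1, J=1, parity odd. Final level: S=0, L=2, J=2, parity odd.
ΔJ = 0, ±1 (not J=0↔0): J: 1 → 2, ΔJ = +1 — ok.
Parity must change: odd → odd — fails.
ΔS = 0: S: 0 → 0 — ok.
ΔL = 0, ±1 (not L=0↔0): L: 1 → 2, ΔL = +1 — ok.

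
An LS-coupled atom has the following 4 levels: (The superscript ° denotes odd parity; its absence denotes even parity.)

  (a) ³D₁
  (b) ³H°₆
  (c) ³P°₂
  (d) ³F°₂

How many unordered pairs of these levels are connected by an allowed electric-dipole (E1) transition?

2

(a)–(b): forbidden (ΔL, ΔJ).
(a)–(c): allowed.
(a)–(d): allowed.
(b)–(c): forbidden (parity, ΔL, ΔJ).
(b)–(d): forbidden (parity, ΔL, ΔJ).
(c)–(d): forbidden (parity, ΔL).
Allowed pairs: 2 of 6.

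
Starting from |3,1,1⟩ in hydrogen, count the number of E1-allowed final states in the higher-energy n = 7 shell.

E1 requires Δl = ±1, so l_f ∈ {0, 2}; with 0 ≤ l_f ≤ n_f−1 = 6, the allowed l_f values are {0, 2}.
For l_f = 0: m_f ∈ {m_i−1, m_i, m_i+1} ∩ [−0, 0] = {0} → 1 state.
For l_f = 2: m_f ∈ {m_i−1, m_i, m_i+1} ∩ [−2, 2] = {0, 1, 2} → 3 states.
Total: 4.

4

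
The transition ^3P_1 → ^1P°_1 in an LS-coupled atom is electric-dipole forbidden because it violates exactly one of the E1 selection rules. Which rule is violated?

Reading off the term symbols: S 1→0, L 1→1, J 1→1, parity even→odd.
Parity must change: even → odd — ok.
ΔS = 0: S: 1 → 0 — fails.
ΔL = 0, ±1 (not L=0↔0): L: 1 → 1, ΔL = +0 — ok.
ΔJ = 0, ±1 (not J=0↔0): J: 1 → 1, ΔJ = +0 — ok.

the ΔS = 0 rule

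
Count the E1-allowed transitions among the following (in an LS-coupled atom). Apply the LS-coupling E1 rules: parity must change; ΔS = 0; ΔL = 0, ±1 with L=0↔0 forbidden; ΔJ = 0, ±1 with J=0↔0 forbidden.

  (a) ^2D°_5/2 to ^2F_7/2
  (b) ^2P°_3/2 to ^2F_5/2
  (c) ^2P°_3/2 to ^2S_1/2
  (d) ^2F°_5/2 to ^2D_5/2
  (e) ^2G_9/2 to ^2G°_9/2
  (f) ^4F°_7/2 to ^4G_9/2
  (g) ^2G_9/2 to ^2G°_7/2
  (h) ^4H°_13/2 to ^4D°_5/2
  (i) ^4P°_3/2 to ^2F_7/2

(a) allowed
(b) forbidden (ΔL fails)
(c) allowed
(d) allowed
(e) allowed
(f) allowed
(g) allowed
(h) forbidden (parity, ΔL, ΔJ fail)
(i) forbidden (ΔS, ΔL, ΔJ fail)
Total allowed: 6 of 9.

6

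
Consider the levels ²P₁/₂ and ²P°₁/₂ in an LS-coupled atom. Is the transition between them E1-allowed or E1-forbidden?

allowed

Initial level: S=1/2, L=1, J=1/2, parity even. Final level: S=1/2, L=1, J=1/2, parity odd.
ΔL = 0, ±1 (not L=0↔0): L: 1 → 1, ΔL = +0 — ✓.
ΔJ = 0, ±1 (not J=0↔0): J: 1/2 → 1/2, ΔJ = +0 — ✓.
Parity must change: even → odd — ✓.
ΔS = 0: S: 1/2 → 1/2 — ✓.
All four E1 rules are satisfied.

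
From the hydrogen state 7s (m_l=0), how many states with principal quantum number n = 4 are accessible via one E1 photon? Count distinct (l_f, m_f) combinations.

3

E1 requires Δl = ±1, so l_f ∈ {-1, 1}; with 0 ≤ l_f ≤ n_f−1 = 3, the allowed l_f values are {1}.
For l_f = 1: m_f ∈ {m_i−1, m_i, m_i+1} ∩ [−1, 1] = {-1, 0, 1} → 3 states.
Total: 3.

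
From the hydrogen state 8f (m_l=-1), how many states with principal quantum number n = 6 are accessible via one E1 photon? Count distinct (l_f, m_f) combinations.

6

E1 requires Δl = ±1, so l_f ∈ {2, 4}; with 0 ≤ l_f ≤ n_f−1 = 5, the allowed l_f values are {2, 4}.
For l_f = 2: m_f ∈ {m_i−1, m_i, m_i+1} ∩ [−2, 2] = {-2, -1, 0} → 3 states.
For l_f = 4: m_f ∈ {m_i−1, m_i, m_i+1} ∩ [−4, 4] = {-2, -1, 0} → 3 states.
Total: 6.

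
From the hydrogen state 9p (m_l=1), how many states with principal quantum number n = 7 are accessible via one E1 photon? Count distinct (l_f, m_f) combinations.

4

E1 requires Δl = ±1, so l_f ∈ {0, 2}; with 0 ≤ l_f ≤ n_f−1 = 6, the allowed l_f values are {0, 2}.
For l_f = 0: m_f ∈ {m_i−1, m_i, m_i+1} ∩ [−0, 0] = {0} → 1 state.
For l_f = 2: m_f ∈ {m_i−1, m_i, m_i+1} ∩ [−2, 2] = {0, 1, 2} → 3 states.
Total: 4.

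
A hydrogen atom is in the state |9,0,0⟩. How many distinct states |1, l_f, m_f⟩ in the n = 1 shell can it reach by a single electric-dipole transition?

E1 requires l_f ∈ {-1, 1}, but neither lies in [0, 0], so no final state is reachable.
Total: 0.

0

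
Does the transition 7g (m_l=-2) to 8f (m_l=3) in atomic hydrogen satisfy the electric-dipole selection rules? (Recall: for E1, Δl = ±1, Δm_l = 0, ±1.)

l: 4 → 3 (Δl = -1). Δl = ±1 passes.
m_l: -2 → 3 (Δm_l = +5). |Δm_l| ≤ 1 fails.
The transition is electric-dipole forbidden.

forbidden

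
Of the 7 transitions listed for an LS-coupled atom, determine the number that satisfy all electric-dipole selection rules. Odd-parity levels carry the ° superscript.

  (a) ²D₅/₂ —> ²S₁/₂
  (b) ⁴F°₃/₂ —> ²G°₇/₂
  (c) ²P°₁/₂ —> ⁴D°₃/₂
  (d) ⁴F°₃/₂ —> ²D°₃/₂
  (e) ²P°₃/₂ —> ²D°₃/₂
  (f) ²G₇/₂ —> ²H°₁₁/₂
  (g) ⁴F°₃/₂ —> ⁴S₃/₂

(a) forbidden (parity, ΔL, ΔJ fail)
(b) forbidden (parity, ΔS, ΔJ fail)
(c) forbidden (parity, ΔS fail)
(d) forbidden (parity, ΔS fail)
(e) forbidden (parity fails)
(f) forbidden (ΔJ fails)
(g) forbidden (ΔL fails)
Total allowed: 0 of 7.

0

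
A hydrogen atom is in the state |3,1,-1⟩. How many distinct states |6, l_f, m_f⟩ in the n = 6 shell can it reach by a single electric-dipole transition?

E1 requires Δl = ±1, so l_f ∈ {0, 2}; with 0 ≤ l_f ≤ n_f−1 = 5, the allowed l_f values are {0, 2}.
For l_f = 0: m_f ∈ {m_i−1, m_i, m_i+1} ∩ [−0, 0] = {0} → 1 state.
For l_f = 2: m_f ∈ {m_i−1, m_i, m_i+1} ∩ [−2, 2] = {-2, -1, 0} → 3 states.
Total: 4.

4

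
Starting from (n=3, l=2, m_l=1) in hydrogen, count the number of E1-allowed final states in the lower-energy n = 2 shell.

E1 requires Δl = ±1, so l_f ∈ {1, 3}; with 0 ≤ l_f ≤ n_f−1 = 1, the allowed l_f values are {1}.
For l_f = 1: m_f ∈ {m_i−1, m_i, m_i+1} ∩ [−1, 1] = {0, 1} → 2 states.
Total: 2.

2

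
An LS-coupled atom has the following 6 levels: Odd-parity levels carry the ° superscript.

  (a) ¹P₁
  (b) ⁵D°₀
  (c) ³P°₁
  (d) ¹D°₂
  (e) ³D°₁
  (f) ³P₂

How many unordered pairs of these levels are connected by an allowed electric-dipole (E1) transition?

3

(a)–(b): forbidden (ΔS).
(a)–(c): forbidden (ΔS).
(a)–(d): allowed.
(a)–(e): forbidden (ΔS).
(a)–(f): forbidden (parity, ΔS).
(b)–(c): forbidden (parity, ΔS).
(b)–(d): forbidden (parity, ΔS, ΔJ).
(b)–(e): forbidden (parity, ΔS).
(b)–(f): forbidden (ΔS, ΔJ).
(c)–(d): forbidden (parity, ΔS).
(c)–(e): forbidden (parity).
(c)–(f): allowed.
(d)–(e): forbidden (parity, ΔS).
(d)–(f): forbidden (ΔS).
(e)–(f): allowed.
Allowed pairs: 3 of 15.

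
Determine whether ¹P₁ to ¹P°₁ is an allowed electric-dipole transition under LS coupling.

allowed

Parity must change: even → odd — satisfied.
ΔJ = 0, ±1 (not J=0↔0): J: 1 → 1, ΔJ = +0 — satisfied.
ΔL = 0, ±1 (not L=0↔0): L: 1 → 1, ΔL = +0 — satisfied.
ΔS = 0: S: 0 → 0 — satisfied.
All four E1 rules are satisfied.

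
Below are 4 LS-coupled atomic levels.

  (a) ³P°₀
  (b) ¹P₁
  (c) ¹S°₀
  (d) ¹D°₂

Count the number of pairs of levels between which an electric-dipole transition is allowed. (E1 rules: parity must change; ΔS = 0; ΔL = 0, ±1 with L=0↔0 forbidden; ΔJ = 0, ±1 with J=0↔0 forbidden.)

(a)–(b): forbidden (ΔS).
(a)–(c): forbidden (parity, ΔS, ΔJ).
(a)–(d): forbidden (parity, ΔS, ΔJ).
(b)–(c): allowed.
(b)–(d): allowed.
(c)–(d): forbidden (parity, ΔL, ΔJ).
Allowed pairs: 2 of 6.

2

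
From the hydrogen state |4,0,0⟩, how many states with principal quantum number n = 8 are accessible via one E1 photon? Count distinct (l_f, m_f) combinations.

E1 requires Δl = ±1, so l_f ∈ {-1, 1}; with 0 ≤ l_f ≤ n_f−1 = 7, the allowed l_f values are {1}.
For l_f = 1: m_f ∈ {m_i−1, m_i, m_i+1} ∩ [−1, 1] = {-1, 0, 1} → 3 states.
Total: 3.

3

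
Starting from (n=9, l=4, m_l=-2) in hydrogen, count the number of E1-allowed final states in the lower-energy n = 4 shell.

E1 requires Δl = ±1, so l_f ∈ {3, 5}; with 0 ≤ l_f ≤ n_f−1 = 3, the allowed l_f values are {3}.
For l_f = 3: m_f ∈ {m_i−1, m_i, m_i+1} ∩ [−3, 3] = {-3, -2, -1} → 3 states.
Total: 3.

3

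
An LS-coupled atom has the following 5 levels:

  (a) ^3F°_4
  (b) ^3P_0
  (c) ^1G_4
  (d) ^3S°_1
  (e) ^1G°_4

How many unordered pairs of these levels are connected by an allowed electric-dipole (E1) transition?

2

(a)–(b): forbidden (ΔL, ΔJ).
(a)–(c): forbidden (ΔS).
(a)–(d): forbidden (parity, ΔL, ΔJ).
(a)–(e): forbidden (parity, ΔS).
(b)–(c): forbidden (parity, ΔS, ΔL, ΔJ).
(b)–(d): allowed.
(b)–(e): forbidden (ΔS, ΔL, ΔJ).
(c)–(d): forbidden (ΔS, ΔL, ΔJ).
(c)–(e): allowed.
(d)–(e): forbidden (parity, ΔS, ΔL, ΔJ).
Allowed pairs: 2 of 10.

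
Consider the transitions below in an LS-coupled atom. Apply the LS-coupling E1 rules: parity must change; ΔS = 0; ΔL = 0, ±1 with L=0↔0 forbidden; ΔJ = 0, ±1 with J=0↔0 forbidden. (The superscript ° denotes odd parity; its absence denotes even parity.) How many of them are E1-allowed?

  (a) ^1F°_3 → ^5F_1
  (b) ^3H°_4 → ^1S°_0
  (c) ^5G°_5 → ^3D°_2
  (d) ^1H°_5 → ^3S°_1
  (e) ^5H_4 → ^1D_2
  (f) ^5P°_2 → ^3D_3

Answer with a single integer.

(a) forbidden (ΔS, ΔJ fail)
(b) forbidden (parity, ΔS, ΔL, ΔJ fail)
(c) forbidden (parity, ΔS, ΔL, ΔJ fail)
(d) forbidden (parity, ΔS, ΔL, ΔJ fail)
(e) forbidden (parity, ΔS, ΔL, ΔJ fail)
(f) forbidden (ΔS fails)
Total allowed: 0 of 6.

0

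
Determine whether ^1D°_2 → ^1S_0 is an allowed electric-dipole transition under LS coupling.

Initial level: S=0, L=2, J=2, parity odd. Final level: S=0, L=0, J=0, parity even.
ΔS = 0: S: 0 → 0 — ✓.
ΔJ = 0, ±1 (not J=0↔0): J: 2 → 0, ΔJ = -2 — ✗.
Parity must change: odd → even — ✓.
ΔL = 0, ±1 (not L=0↔0): L: 2 → 0, ΔL = -2 — ✗.
Rule(s) violated: ΔL, ΔJ.

forbidden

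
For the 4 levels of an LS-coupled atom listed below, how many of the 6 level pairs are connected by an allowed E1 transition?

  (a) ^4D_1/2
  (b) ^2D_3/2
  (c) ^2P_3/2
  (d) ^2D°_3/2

2

(a)–(b): forbidden (parity, ΔS).
(a)–(c): forbidden (parity, ΔS).
(a)–(d): forbidden (ΔS).
(b)–(c): forbidden (parity).
(b)–(d): allowed.
(c)–(d): allowed.
Allowed pairs: 2 of 6.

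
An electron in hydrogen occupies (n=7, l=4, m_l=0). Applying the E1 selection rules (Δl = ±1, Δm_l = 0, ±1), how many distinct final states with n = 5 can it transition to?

3

E1 requires Δl = ±1, so l_f ∈ {3, 5}; with 0 ≤ l_f ≤ n_f−1 = 4, the allowed l_f values are {3}.
For l_f = 3: m_f ∈ {m_i−1, m_i, m_i+1} ∩ [−3, 3] = {-1, 0, 1} → 3 states.
Total: 3.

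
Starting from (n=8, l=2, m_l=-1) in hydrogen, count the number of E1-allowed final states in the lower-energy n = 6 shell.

E1 requires Δl = ±1, so l_f ∈ {1, 3}; with 0 ≤ l_f ≤ n_f−1 = 5, the allowed l_f values are {1, 3}.
For l_f = 1: m_f ∈ {m_i−1, m_i, m_i+1} ∩ [−1, 1] = {-1, 0} → 2 states.
For l_f = 3: m_f ∈ {m_i−1, m_i, m_i+1} ∩ [−3, 3] = {-2, -1, 0} → 3 states.
Total: 5.

5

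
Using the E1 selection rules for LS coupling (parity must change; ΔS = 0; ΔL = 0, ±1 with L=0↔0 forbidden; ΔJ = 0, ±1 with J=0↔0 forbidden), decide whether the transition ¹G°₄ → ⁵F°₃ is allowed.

Parity must change: odd → odd — fails.
ΔS = 0: S: 0 → 2 — fails.
ΔL = 0, ±1 (not L=0↔0): L: 4 → 3, ΔL = -1 — passes.
ΔJ = 0, ±1 (not J=0↔0): J: 4 → 3, ΔJ = -1 — passes.
Rule(s) violated: parity, ΔS.

forbidden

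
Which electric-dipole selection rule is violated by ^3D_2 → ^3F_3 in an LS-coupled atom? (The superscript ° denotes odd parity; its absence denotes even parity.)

Reading off the term symbols: S 1→1, L 2→3, J 2→3, parity even→even.
ΔS = 0: S: 1 → 1 — satisfied.
ΔJ = 0, ±1 (not J=0↔0): J: 2 → 3, ΔJ = +1 — satisfied.
Parity must change: even → even — violated.
ΔL = 0, ±1 (not L=0↔0): L: 2 → 3, ΔL = +1 — satisfied.

parity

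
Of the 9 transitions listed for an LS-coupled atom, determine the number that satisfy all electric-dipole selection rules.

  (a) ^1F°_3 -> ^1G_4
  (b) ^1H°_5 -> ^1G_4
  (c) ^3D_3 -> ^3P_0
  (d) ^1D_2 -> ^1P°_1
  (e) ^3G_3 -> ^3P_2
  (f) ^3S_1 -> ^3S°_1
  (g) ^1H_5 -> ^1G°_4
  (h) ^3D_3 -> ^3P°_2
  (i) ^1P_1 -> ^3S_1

5

(a) allowed
(b) allowed
(c) forbidden (parity, ΔJ fail)
(d) allowed
(e) forbidden (parity, ΔL fail)
(f) forbidden (ΔL fails)
(g) allowed
(h) allowed
(i) forbidden (parity, ΔS fail)
Total allowed: 5 of 9.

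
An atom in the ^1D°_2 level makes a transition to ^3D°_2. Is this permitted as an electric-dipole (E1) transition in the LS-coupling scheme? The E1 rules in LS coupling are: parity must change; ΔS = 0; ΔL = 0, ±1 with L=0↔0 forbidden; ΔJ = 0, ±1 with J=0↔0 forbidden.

forbidden

ΔL = 0, ±1 (not L=0↔0): L: 2 → 2, ΔL = +0 — satisfied.
ΔJ = 0, ±1 (not J=0↔0): J: 2 → 2, ΔJ = +0 — satisfied.
Parity must change: odd → odd — violated.
ΔS = 0: S: 0 → 1 — violated.
Rule(s) violated: parity, ΔS.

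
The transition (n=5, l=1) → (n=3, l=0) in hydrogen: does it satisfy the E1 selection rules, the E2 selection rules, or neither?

Δl = 0 − 1 = -1; l_i + l_f = 1.
E1 (Δl = ±1): satisfied.
E2 (Δl = 0,±2, l_i+l_f ≥ 2): not satisfied.

E1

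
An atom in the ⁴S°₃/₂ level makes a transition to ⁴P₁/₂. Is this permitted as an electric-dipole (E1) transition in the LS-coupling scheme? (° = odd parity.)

allowed

Parity must change: odd → even — ok.
ΔS = 0: S: 3/2 → 3/2 — ok.
ΔL = 0, ±1 (not L=0↔0): L: 0 → 1, ΔL = +1 — ok.
ΔJ = 0, ±1 (not J=0↔0): J: 3/2 → 1/2, ΔJ = -1 — ok.
All four E1 rules are satisfied.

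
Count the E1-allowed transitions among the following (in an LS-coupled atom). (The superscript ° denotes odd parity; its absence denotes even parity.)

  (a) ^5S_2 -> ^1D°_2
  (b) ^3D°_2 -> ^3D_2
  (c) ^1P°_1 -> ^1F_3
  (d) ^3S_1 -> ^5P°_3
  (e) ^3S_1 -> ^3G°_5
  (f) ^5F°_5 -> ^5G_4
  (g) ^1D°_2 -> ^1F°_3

(a) forbidden (ΔS, ΔL fail)
(b) allowed
(c) forbidden (ΔL, ΔJ fail)
(d) forbidden (ΔS, ΔJ fail)
(e) forbidden (ΔL, ΔJ fail)
(f) allowed
(g) forbidden (parity fails)
Total allowed: 2 of 7.

2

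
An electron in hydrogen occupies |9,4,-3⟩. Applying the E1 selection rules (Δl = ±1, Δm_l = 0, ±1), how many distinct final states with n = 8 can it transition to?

E1 requires Δl = ±1, so l_f ∈ {3, 5}; with 0 ≤ l_f ≤ n_f−1 = 7, the allowed l_f values are {3, 5}.
For l_f = 3: m_f ∈ {m_i−1, m_i, m_i+1} ∩ [−3, 3] = {-3, -2} → 2 states.
For l_f = 5: m_f ∈ {m_i−1, m_i, m_i+1} ∩ [−5, 5] = {-4, -3, -2} → 3 states.
Total: 5.

5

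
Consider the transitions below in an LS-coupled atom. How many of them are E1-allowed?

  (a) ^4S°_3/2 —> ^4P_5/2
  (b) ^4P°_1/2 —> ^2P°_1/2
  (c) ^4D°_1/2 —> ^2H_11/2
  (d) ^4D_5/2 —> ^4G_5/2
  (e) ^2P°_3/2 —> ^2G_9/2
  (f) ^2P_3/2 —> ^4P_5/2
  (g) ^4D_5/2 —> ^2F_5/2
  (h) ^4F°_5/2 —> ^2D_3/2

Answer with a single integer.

1

(a) allowed
(b) forbidden (parity, ΔS fail)
(c) forbidden (ΔS, ΔL, ΔJ fail)
(d) forbidden (parity, ΔL fail)
(e) forbidden (ΔL, ΔJ fail)
(f) forbidden (parity, ΔS fail)
(g) forbidden (parity, ΔS fail)
(h) forbidden (ΔS fails)
Total allowed: 1 of 8.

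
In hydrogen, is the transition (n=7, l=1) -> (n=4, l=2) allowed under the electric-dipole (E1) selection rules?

allowed

l: 1 → 2 (Δl = +1). Δl = ±1 ok.
All E1 selection rules are satisfied.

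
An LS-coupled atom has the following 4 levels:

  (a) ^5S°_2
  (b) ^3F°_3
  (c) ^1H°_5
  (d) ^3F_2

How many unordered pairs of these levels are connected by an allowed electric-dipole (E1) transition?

(a)–(b): forbidden (parity, ΔS, ΔL).
(a)–(c): forbidden (parity, ΔS, ΔL, ΔJ).
(a)–(d): forbidden (ΔS, ΔL).
(b)–(c): forbidden (parity, ΔS, ΔL, ΔJ).
(b)–(d): allowed.
(c)–(d): forbidden (ΔS, ΔL, ΔJ).
Allowed pairs: 1 of 6.

1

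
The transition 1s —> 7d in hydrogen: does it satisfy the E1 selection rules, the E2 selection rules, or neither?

Δl = 2 − 0 = +2; l_i + l_f = 2.
E1 (Δl = ±1): not satisfied.
E2 (Δl = 0,±2, l_i+l_f ≥ 2): satisfied.

E2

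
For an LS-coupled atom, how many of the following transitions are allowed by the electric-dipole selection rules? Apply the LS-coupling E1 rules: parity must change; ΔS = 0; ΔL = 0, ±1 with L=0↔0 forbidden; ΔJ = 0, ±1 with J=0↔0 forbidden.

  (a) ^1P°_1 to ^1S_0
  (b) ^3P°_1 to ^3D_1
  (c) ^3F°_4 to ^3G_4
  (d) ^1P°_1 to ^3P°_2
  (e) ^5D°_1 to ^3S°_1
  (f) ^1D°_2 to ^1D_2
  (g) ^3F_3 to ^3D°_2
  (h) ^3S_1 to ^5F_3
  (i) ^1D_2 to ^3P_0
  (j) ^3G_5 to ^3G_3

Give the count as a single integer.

5

(a) allowed
(b) allowed
(c) allowed
(d) forbidden (parity, ΔS fail)
(e) forbidden (parity, ΔS, ΔL fail)
(f) allowed
(g) allowed
(h) forbidden (parity, ΔS, ΔL, ΔJ fail)
(i) forbidden (parity, ΔS, ΔJ fail)
(j) forbidden (parity, ΔJ fail)
Total allowed: 5 of 10.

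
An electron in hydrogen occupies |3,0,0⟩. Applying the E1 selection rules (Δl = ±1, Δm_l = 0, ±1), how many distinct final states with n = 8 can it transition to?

3

E1 requires Δl = ±1, so l_f ∈ {-1, 1}; with 0 ≤ l_f ≤ n_f−1 = 7, the allowed l_f values are {1}.
For l_f = 1: m_f ∈ {m_i−1, m_i, m_i+1} ∩ [−1, 1] = {-1, 0, 1} → 3 states.
Total: 3.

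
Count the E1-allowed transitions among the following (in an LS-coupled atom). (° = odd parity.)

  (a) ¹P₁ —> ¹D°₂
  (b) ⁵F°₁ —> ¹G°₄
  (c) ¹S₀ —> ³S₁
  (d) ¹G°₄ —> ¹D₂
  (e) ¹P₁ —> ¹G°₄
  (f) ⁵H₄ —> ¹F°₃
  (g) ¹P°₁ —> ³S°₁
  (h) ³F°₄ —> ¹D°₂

(a) allowed
(b) forbidden (parity, ΔS, ΔJ fail)
(c) forbidden (parity, ΔS, ΔL fail)
(d) forbidden (ΔL, ΔJ fail)
(e) forbidden (ΔL, ΔJ fail)
(f) forbidden (ΔS, ΔL fail)
(g) forbidden (parity, ΔS fail)
(h) forbidden (parity, ΔS, ΔJ fail)
Total allowed: 1 of 8.

1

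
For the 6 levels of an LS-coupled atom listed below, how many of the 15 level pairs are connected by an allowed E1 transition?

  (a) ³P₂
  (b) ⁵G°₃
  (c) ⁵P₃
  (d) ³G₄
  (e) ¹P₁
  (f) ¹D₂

(a)–(b): forbidden (ΔS, ΔL).
(a)–(c): forbidden (parity, ΔS).
(a)–(d): forbidden (parity, ΔL, ΔJ).
(a)–(e): forbidden (parity, ΔS).
(a)–(f): forbidden (parity, ΔS).
(b)–(c): forbidden (ΔL).
(b)–(d): forbidden (ΔS).
(b)–(e): forbidden (ΔS, ΔL, ΔJ).
(b)–(f): forbidden (ΔS, ΔL).
(c)–(d): forbidden (parity, ΔS, ΔL).
(c)–(e): forbidden (parity, ΔS, ΔJ).
(c)–(f): forbidden (parity, ΔS).
(d)–(e): forbidden (parity, ΔS, ΔL, ΔJ).
(d)–(f): forbidden (parity, ΔS, ΔL, ΔJ).
(e)–(f): forbidden (parity).
Allowed pairs: 0 of 15.

0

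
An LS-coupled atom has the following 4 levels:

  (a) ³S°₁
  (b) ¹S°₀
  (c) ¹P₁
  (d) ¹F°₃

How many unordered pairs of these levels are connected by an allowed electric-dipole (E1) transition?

(a)–(b): forbidden (parity, ΔS, ΔL).
(a)–(c): forbidden (ΔS).
(a)–(d): forbidden (parity, ΔS, ΔL, ΔJ).
(b)–(c): allowed.
(b)–(d): forbidden (parity, ΔL, ΔJ).
(c)–(d): forbidden (ΔL, ΔJ).
Allowed pairs: 1 of 6.

1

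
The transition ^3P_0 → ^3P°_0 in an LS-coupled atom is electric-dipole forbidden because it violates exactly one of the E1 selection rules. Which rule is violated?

the J=0 ↔ J=0 exclusion

Reading off the term symbols: S 1→1, L 1→1, J 0→0, parity even→odd.
ΔL = 0, ±1 (not L=0↔0): L: 1 → 1, ΔL = +0 — satisfied.
ΔJ = 0, ±1 (not J=0↔0): J: 0 → 0, ΔJ = +0 — violated.
Parity must change: even → odd — satisfied.
ΔS = 0: S: 1 → 1 — satisfied.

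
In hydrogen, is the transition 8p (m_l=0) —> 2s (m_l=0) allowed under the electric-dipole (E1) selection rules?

Initial l = 1, final l = 0, so Δl = -1. E1 requires Δl = ±1: ✓.
Δm_l = 0 − (0) = +0. E1 requires Δm_l = 0, ±1: ✓.
All E1 selection rules are satisfied.

allowed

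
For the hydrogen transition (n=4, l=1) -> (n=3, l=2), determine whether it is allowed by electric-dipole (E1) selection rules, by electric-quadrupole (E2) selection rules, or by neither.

E1

Δl = 2 − 1 = +1; l_i + l_f = 3.
E1 (Δl = ±1): satisfied.
E2 (Δl = 0,±2, l_i+l_f ≥ 2): not satisfied.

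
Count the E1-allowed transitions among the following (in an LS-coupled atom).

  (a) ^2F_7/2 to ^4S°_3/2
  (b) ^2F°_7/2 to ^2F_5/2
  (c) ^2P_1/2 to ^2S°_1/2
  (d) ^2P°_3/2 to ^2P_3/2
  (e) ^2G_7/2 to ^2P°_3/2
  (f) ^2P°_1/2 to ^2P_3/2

(a) forbidden (ΔS, ΔL, ΔJ fail)
(b) allowed
(c) allowed
(d) allowed
(e) forbidden (ΔL, ΔJ fail)
(f) allowed
Total allowed: 4 of 6.

4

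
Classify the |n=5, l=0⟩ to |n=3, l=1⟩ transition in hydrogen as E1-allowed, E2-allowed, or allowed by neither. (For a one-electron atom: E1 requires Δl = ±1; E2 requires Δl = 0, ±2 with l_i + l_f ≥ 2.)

Δl = 1 − 0 = +1; l_i + l_f = 1.
E1 (Δl = ±1): satisfied.
E2 (Δl = 0,±2, l_i+l_f ≥ 2): not satisfied.

E1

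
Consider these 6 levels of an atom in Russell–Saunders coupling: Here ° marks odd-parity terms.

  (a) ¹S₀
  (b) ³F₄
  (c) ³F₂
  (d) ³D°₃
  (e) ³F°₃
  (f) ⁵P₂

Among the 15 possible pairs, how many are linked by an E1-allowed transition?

(a)–(b): forbidden (parity, ΔS, ΔL, ΔJ).
(a)–(c): forbidden (parity, ΔS, ΔL, ΔJ).
(a)–(d): forbidden (ΔS, ΔL, ΔJ).
(a)–(e): forbidden (ΔS, ΔL, ΔJ).
(a)–(f): forbidden (parity, ΔS, ΔJ).
(b)–(c): forbidden (parity, ΔJ).
(b)–(d): allowed.
(b)–(e): allowed.
(b)–(f): forbidden (parity, ΔS, ΔL, ΔJ).
(c)–(d): allowed.
(c)–(e): allowed.
(c)–(f): forbidden (parity, ΔS, ΔL).
(d)–(e): forbidden (parity).
(d)–(f): forbidden (ΔS).
(e)–(f): forbidden (ΔS, ΔL).
Allowed pairs: 4 of 15.

4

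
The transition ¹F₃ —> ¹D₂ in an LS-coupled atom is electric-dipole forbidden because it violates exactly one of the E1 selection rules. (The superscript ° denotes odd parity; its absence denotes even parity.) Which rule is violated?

parity

Reading off the term symbols: S 0→0, L 3→2, J 3→2, parity even→even.
Parity must change: even → even — fails.
ΔS = 0: S: 0 → 0 — ok.
ΔL = 0, ±1 (not L=0↔0): L: 3 → 2, ΔL = -1 — ok.
ΔJ = 0, ±1 (not J=0↔0): J: 3 → 2, ΔJ = -1 — ok.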